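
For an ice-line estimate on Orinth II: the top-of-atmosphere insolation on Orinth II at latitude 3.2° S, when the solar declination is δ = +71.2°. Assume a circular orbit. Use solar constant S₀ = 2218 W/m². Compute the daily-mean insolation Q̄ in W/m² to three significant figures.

Q̄ ≈ 172 W/m²

cos H₀ = −tan(-3.2°) tan(+71.200°) = 0.1642, H₀ = 1.4058 rad.
Bracket: H₀ sin φ sin δ + cos φ cos δ sin H₀ = 1.4058×-0.05582×0.94665 + 0.99844×0.32227×0.98642 = -0.074285 + 0.317398 = 0.243113.
Q̄ = (S₀/π) × [bracket] = (2218/π) × 0.243113 = 171.6 W/m².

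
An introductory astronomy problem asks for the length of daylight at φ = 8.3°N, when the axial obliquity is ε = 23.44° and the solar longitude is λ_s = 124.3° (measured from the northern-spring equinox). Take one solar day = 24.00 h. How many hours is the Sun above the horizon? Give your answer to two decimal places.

12.39 h

Solar declination: sin δ = sin ε · sin λ_s = sin 23.44° × sin 124.3° = 0.32861, so δ = +19.185°.
cos H₀ = −tan φ · tan δ = −tan(+8.3°) × tan(+19.185°) = -0.0508, so H₀ = 1.6216 rad = 92.91°.
Daylight = 2H₀/(2π) × 24.00 h = (1.6216/π) × 24.00 = 12.39 h.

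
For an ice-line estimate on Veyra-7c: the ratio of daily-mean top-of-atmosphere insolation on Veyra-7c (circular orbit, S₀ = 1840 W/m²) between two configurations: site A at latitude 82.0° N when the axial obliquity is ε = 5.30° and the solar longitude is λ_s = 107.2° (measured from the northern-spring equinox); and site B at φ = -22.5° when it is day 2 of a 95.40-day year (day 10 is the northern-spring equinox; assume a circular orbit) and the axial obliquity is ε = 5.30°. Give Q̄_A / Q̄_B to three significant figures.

— Configuration A (φ=+82.0°):
Solar declination: sin δ = sin ε · sin λ_s = sin 5.30° × sin 107.2° = 0.08824, so δ = +5.062°.
cos H₀ = −tan(+82.0°) tan(+5.062°) = -0.6303, H₀ = 2.2528 rad.
Bracket: H₀ sin φ sin δ + cos φ cos δ sin H₀ = 2.2528×0.99027×0.08824 + 0.13917×0.99610×0.77634 = 0.196853 + 0.107622 = 0.304475.
Q̄ = (S₀/π) × [bracket] = (1840/π) × 0.304475 = 178.33 W/m².
— Configuration B (φ=-22.5°):
Solar longitude: λ_s = 360° × (2 − 10)/95.40 = -30.189°, i.e. -30.189° + 360° = 329.811°.
sin δ = sin 5.30° × sin 329.811° = -0.04645, so δ = -2.662°.
cos H₀ = −tan(-22.5°) tan(-2.662°) = -0.0193, H₀ = 1.5901 rad.
Bracket: H₀ sin φ sin δ + cos φ cos δ sin H₀ = 1.5901×-0.38268×-0.04645 + 0.92388×0.99892×0.99981 = 0.028265 + 0.922707 = 0.950972.
Q̄ = (S₀/π) × [bracket] = (1840/π) × 0.950972 = 556.97 W/m².
Ratio Q̄_A / Q̄_B = 178.33 / 556.97 = 0.3202.

Q̄_A / Q̄_B ≈ 0.320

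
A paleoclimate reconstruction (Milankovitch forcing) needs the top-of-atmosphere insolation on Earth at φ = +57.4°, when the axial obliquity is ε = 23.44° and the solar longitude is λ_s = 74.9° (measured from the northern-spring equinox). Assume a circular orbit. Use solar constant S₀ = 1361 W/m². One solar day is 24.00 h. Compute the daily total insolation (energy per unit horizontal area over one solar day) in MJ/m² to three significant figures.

Solar declination: sin δ = sin ε · sin λ_s = sin 23.44° × sin 74.9° = 0.38405, so δ = +22.585°.
cos H₀ = −tan(+57.4°) tan(+22.585°) = -0.6504, H₀ = 2.2789 rad.
Bracket: H₀ sin φ sin δ + cos φ cos δ sin H₀ = 2.2789×0.84245×0.38405 + 0.53877×0.92331×0.75959 = 0.737322 + 0.377859 = 1.115181.
Q̄ = (S₀/π) × [bracket] = (1361/π) × 1.115181 = 483.12 W/m².
Daily total = Q̄ × 24.00 h × 3600 s/h = 483.12 × 24.00 × 3600 / 10⁶ = 41.74 MJ/m².

41.7 MJ/m²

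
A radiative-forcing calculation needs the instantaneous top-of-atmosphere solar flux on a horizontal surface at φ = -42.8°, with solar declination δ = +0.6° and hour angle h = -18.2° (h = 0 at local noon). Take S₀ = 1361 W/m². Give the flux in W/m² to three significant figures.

939 W/m²

cos θ_z = sin φ sin δ + cos φ cos δ cos h = -0.007115 + 0.696985 = 0.689870.
Flux = S₀ · cos θ_z = 1361 × 0.689870 = 938.9 W/m².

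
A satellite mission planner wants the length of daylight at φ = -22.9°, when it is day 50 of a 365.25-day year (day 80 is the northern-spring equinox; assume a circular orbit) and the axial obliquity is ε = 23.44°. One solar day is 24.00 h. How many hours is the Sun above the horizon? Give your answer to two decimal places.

Solar longitude: λ_s = 360° × (50 − 80)/365.25 = -29.569°, i.e. -29.569° + 360° = 330.431°.
sin δ = sin 23.44° × sin 330.431° = -0.19630, so δ = -11.320°.
cos H₀ = −tan φ · tan δ = −tan(-22.9°) × tan(-11.320°) = -0.0846, so H₀ = 1.6555 rad = 94.85°.
Daylight = 2H₀/(2π) × 24.00 h = (1.6555/π) × 24.00 = 12.65 h.

12.65 h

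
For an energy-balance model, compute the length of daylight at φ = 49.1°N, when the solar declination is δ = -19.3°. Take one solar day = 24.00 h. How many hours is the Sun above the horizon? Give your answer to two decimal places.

8.82 h

cos H₀ = −tan φ · tan δ = −tan(+49.1°) × tan(-19.300°) = 0.4043, so H₀ = 1.1546 rad = 66.15°.
Daylight = 2H₀/(2π) × 24.00 h = (1.1546/π) × 24.00 = 8.82 h.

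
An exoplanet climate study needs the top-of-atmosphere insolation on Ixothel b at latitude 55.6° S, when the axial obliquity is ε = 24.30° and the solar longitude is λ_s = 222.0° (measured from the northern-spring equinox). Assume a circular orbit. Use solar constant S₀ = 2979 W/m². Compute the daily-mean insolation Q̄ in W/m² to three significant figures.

Q̄ ≈ 899 W/m²

Solar declination: sin δ = sin ε · sin λ_s = sin 24.30° × sin 222.0° = -0.27536, so δ = -15.983°.
cos H₀ = −tan(-55.6°) tan(-15.983°) = -0.4183, H₀ = 2.0024 rad.
Bracket: H₀ sin φ sin δ + cos φ cos δ sin H₀ = 2.0024×-0.82511×-0.27536 + 0.56497×0.96134×0.90830 = 0.454950 + 0.493323 = 0.948273.
Q̄ = (S₀/π) × [bracket] = (2979/π) × 0.948273 = 899.2 W/m².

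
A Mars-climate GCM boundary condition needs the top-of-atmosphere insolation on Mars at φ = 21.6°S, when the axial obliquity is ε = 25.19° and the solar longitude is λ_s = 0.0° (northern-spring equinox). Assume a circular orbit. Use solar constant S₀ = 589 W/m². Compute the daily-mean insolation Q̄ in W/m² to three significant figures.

Solar declination: sin δ = sin ε · sin λ_s = sin 25.19° × sin 0.0° = 0.00000, so δ = +0.000°.
cos H₀ = −tan(-21.6°) tan(+0.000°) = 0.0000, H₀ = 1.5708 rad.
Bracket: H₀ sin φ sin δ + cos φ cos δ sin H₀ = 1.5708×-0.36812×0.00000 + 0.92978×1.00000×1.00000 = -0.000000 + 0.929780 = 0.929780.
Q̄ = (S₀/π) × [bracket] = (589/π) × 0.929780 = 174.3 W/m².

Q̄ ≈ 174 W/m²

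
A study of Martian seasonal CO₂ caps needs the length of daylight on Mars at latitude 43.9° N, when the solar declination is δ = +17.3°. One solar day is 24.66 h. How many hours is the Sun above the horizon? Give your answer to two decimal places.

cos H₀ = −tan φ · tan δ = −tan(+43.9°) × tan(+17.300°) = -0.2997, so H₀ = 1.8752 rad = 107.44°.
Daylight = 2H₀/(2π) × 24.66 h = (1.8752/π) × 24.66 = 14.72 h.

14.72 h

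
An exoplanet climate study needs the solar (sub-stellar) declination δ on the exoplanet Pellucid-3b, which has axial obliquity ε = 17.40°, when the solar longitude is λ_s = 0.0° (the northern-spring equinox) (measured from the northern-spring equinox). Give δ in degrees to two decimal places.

δ = +0.00°

sin δ = sin ε · sin λ_s = sin 17.40° × sin 0.0° = 0.000000.
δ = arcsin(0.000000) = +0.00°.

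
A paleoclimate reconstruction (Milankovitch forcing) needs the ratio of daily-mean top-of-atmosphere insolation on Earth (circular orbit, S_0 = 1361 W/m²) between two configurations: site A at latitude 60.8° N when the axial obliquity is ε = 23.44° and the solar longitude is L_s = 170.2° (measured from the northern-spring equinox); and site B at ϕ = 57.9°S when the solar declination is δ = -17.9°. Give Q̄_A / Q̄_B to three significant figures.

— Configuration A (ϕ=+60.8°):
Solar declination: sin δ = sin ε · sin L_s = sin 23.44° × sin 170.2° = 0.06771, so δ = +3.882°.
cos h₀ = −tan(+60.8°) tan(+3.882°) = -0.1214, h₀ = 1.6925 rad.
Bracket: h₀ sin ϕ sin δ + cos ϕ cos δ sin h₀ = 1.6925×0.87292×0.06771 + 0.48786×0.99771×0.99260 = 0.100036 + 0.483141 = 0.583177.
Q̄ = (S_0/π) × [bracket] = (1361/π) × 0.583177 = 252.64 W/m².
— Configuration B (ϕ=-57.9°):
cos h₀ = −tan(-57.9°) tan(-17.900°) = -0.5149, h₀ = 2.1117 rad.
Bracket: h₀ sin ϕ sin δ + cos ϕ cos δ sin h₀ = 2.1117×-0.84712×-0.30736 + 0.53140×0.95159×0.85726 = 0.549825 + 0.433495 = 0.983320.
Q̄ = (S_0/π) × [bracket] = (1361/π) × 0.983320 = 425.99 W/m².
Ratio Q̄_A / Q̄_B = 252.64 / 425.99 = 0.5931.

Q̄_A / Q̄_B ≈ 0.593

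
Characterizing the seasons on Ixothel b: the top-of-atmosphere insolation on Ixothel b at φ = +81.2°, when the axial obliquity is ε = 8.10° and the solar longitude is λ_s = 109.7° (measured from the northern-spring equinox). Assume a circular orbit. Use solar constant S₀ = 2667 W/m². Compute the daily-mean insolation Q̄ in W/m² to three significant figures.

Solar declination: sin δ = sin ε · sin λ_s = sin 8.10° × sin 109.7° = 0.13265, so δ = +7.623°.
cos H₀ = −tan(+81.2°) tan(+7.623°) = -0.8645, H₀ = 2.6150 rad.
Bracket: H₀ sin φ sin δ + cos φ cos δ sin H₀ = 2.6150×0.98823×0.13265 + 0.15299×0.99116×0.50257 = 0.342797 + 0.076208 = 0.419005.
Q̄ = (S₀/π) × [bracket] = (2667/π) × 0.419005 = 355.7 W/m².

Q̄ ≈ 356 W/m²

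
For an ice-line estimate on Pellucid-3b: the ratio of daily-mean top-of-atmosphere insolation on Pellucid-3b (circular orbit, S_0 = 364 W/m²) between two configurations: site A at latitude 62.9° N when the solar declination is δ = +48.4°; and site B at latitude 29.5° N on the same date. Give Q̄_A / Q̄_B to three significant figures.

— Configuration A (ϕ=+62.9°):
cos h₀ = −tan(+62.9°) tan(+48.400°) = -2.2010 ≤ −1 ⇒ polar day, h₀ = π.
Bracket: h₀ sin ϕ sin δ + cos ϕ cos δ sin h₀ = 3.1416×0.89021×0.74780 + 0.45554×0.66393×0.00000 = 2.091360 + 0.000000 = 2.091360.
Q̄ = (S_0/π) × [bracket] = (364/π) × 2.091360 = 242.32 W/m².
— Configuration B (ϕ=+29.5°):
cos h₀ = −tan(+29.5°) tan(+48.400°) = -0.6372, h₀ = 2.2617 rad.
Bracket: h₀ sin ϕ sin δ + cos ϕ cos δ sin h₀ = 2.2617×0.49242×0.74780 + 0.87036×0.66393×0.77066 = 0.832830 + 0.445332 = 1.278162.
Q̄ = (S_0/π) × [bracket] = (364/π) × 1.278162 = 148.09 W/m².
Ratio Q̄_A / Q̄_B = 242.32 / 148.09 = 1.636.

Q̄_A / Q̄_B ≈ 1.64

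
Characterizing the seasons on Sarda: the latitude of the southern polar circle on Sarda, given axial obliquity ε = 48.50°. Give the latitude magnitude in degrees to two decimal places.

41.50°

The polar circle is the lowest latitude that experiences at least one full rotation of continuous darkness at the northern-summer solstice; it lies at |φ| = 90° − ε = 90° − 48.50° = 41.50°.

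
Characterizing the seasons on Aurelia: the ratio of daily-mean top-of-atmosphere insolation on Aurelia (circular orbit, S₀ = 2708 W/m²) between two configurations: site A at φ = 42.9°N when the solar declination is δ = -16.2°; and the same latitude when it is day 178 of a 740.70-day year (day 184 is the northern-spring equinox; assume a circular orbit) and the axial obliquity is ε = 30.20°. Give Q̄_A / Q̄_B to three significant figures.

Q̄_A / Q̄_B ≈ 0.611

— Configuration A (φ=+42.9°):
cos H₀ = −tan(+42.9°) tan(-16.200°) = 0.2700, H₀ = 1.2974 rad.
Bracket: H₀ sin φ sin δ + cos φ cos δ sin H₀ = 1.2974×0.68072×-0.27899 + 0.73254×0.96029×0.96287 = -0.246395 + 0.677332 = 0.430937.
Q̄ = (S₀/π) × [bracket] = (2708/π) × 0.430937 = 371.46 W/m².
— Configuration B (φ=+42.9°):
Solar longitude: λ_s = 360° × (178 − 184)/740.70 = -2.916°, i.e. -2.916° + 360° = 357.084°.
sin δ = sin 30.20° × sin 357.084° = -0.02559, so δ = -1.466°.
cos H₀ = −tan(+42.9°) tan(-1.466°) = 0.0238, H₀ = 1.5470 rad.
Bracket: H₀ sin φ sin δ + cos φ cos δ sin H₀ = 1.5470×0.68072×-0.02559 + 0.73254×0.99967×0.99972 = -0.026948 + 0.732093 = 0.705145.
Q̄ = (S₀/π) × [bracket] = (2708/π) × 0.705145 = 607.82 W/m².
Ratio Q̄_A / Q̄_B = 371.46 / 607.82 = 0.6111.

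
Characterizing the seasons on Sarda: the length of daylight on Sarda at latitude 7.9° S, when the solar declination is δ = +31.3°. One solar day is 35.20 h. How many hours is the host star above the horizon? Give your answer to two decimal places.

16.65 h

cos H₀ = −tan φ · tan δ = −tan(-7.9°) × tan(+31.300°) = 0.0844, so H₀ = 1.4863 rad = 85.16°.
Daylight = 2H₀/(2π) × 35.20 h = (1.4863/π) × 35.20 = 16.65 h.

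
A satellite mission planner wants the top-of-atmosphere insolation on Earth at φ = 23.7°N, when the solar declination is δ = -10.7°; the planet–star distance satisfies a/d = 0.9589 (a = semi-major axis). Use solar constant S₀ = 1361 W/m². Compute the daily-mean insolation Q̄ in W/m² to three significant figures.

cos H₀ = −tan(+23.7°) tan(-10.700°) = 0.0829, H₀ = 1.4878 rad.
Bracket: H₀ sin φ sin δ + cos φ cos δ sin H₀ = 1.4878×0.40195×-0.18567 + 0.91566×0.98261×0.99655 = -0.111035 + 0.896633 = 0.785598.
Inverse-square distance factor (a/d)² = 0.9589² = 0.919489.
Q̄ = (S₀/π) × 0.919489 × [bracket] = (1361/π) × 0.919489 × 0.785598 = 312.9 W/m².

Q̄ ≈ 313 W/m²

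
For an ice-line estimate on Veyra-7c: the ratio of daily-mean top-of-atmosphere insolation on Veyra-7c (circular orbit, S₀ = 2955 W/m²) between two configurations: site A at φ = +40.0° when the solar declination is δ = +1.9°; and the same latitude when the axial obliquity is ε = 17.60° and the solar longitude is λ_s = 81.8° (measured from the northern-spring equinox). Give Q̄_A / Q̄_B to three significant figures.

Q̄_A / Q̄_B ≈ 0.755

— Configuration A (φ=+40.0°):
cos H₀ = −tan(+40.0°) tan(+1.900°) = -0.0278, H₀ = 1.5986 rad.
Bracket: H₀ sin φ sin δ + cos φ cos δ sin H₀ = 1.5986×0.64279×0.03316 + 0.76604×0.99945×0.99961 = 0.034074 + 0.765320 = 0.799394.
Q̄ = (S₀/π) × [bracket] = (2955/π) × 0.799394 = 751.91 W/m².
— Configuration B (φ=+40.0°):
Solar declination: sin δ = sin ε · sin λ_s = sin 17.60° × sin 81.8° = 0.29928, so δ = +17.414°.
cos H₀ = −tan(+40.0°) tan(+17.414°) = -0.2632, H₀ = 1.8371 rad.
Bracket: H₀ sin φ sin δ + cos φ cos δ sin H₀ = 1.8371×0.64279×0.29928 + 0.76604×0.95417×0.96474 = 0.353411 + 0.705160 = 1.058571.
Q̄ = (S₀/π) × [bracket] = (2955/π) × 1.058571 = 995.70 W/m².
Ratio Q̄_A / Q̄_B = 751.91 / 995.70 = 0.7552.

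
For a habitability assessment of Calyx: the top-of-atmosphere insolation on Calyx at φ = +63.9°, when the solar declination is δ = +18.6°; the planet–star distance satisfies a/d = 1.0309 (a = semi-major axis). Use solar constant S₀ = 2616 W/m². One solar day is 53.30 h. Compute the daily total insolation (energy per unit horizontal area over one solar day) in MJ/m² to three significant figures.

165 MJ/m²

cos H₀ = −tan(+63.9°) tan(+18.600°) = -0.6870, H₀ = 2.3281 rad.
Bracket: H₀ sin φ sin δ + cos φ cos δ sin H₀ = 2.3281×0.89803×0.31896 + 0.43994×0.94777×0.72670 = 0.666851 + 0.303006 = 0.969857.
Inverse-square distance factor (a/d)² = 1.0309² = 1.062755.
Q̄ = (S₀/π) × 1.062755 × [bracket] = (2616/π) × 1.062755 × 0.969857 = 858.28 W/m².
Daily total = Q̄ × 53.30 h × 3600 s/h = 858.28 × 53.30 × 3600 / 10⁶ = 164.7 MJ/m².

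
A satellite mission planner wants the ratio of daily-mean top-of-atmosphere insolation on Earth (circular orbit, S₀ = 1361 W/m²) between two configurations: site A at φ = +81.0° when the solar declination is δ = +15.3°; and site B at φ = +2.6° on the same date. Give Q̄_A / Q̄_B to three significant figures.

Q̄_A / Q̄_B ≈ 0.833

— Configuration A (φ=+81.0°):
cos H₀ = −tan(+81.0°) tan(+15.300°) = -1.7272 ≤ −1 ⇒ polar day, H₀ = π.
Bracket: H₀ sin φ sin δ + cos φ cos δ sin H₀ = 3.1416×0.98769×0.26387 + 0.15643×0.96456×0.00000 = 0.818769 + 0.000000 = 0.818769.
Q̄ = (S₀/π) × [bracket] = (1361/π) × 0.818769 = 354.71 W/m².
— Configuration B (φ=+2.6°):
cos H₀ = −tan(+2.6°) tan(+15.300°) = -0.0124, H₀ = 1.5832 rad.
Bracket: H₀ sin φ sin δ + cos φ cos δ sin H₀ = 1.5832×0.04536×0.26387 + 0.99897×0.96456×0.99992 = 0.018950 + 0.963489 = 0.982439.
Q̄ = (S₀/π) × [bracket] = (1361/π) × 0.982439 = 425.61 W/m².
Ratio Q̄_A / Q̄_B = 354.71 / 425.61 = 0.8334.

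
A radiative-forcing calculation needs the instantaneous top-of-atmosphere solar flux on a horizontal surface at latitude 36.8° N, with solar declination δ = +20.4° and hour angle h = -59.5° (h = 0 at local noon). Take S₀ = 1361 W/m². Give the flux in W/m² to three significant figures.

803 W/m²

cos θ_z = sin φ sin δ + cos φ cos δ cos h = 0.208803 + 0.380913 = 0.589716.
Flux = S₀ · cos θ_z = 1361 × 0.589716 = 802.6 W/m².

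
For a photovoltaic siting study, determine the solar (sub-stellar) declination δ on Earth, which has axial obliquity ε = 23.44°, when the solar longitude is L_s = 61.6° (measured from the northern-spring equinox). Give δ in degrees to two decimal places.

sin δ = sin ε · sin L_s = sin 23.44° × sin 61.6° = 0.349914.
δ = arcsin(0.349914) = +20.48°.

δ = +20.48°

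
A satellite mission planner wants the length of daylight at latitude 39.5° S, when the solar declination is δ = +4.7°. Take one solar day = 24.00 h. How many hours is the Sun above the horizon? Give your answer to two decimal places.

cos h₀ = −tan ϕ · tan δ = −tan(-39.5°) × tan(+4.700°) = 0.0678, so h₀ = 1.5030 rad = 86.11°.
Daylight = 2h₀/(2π) × 24.00 h = (1.5030/π) × 24.00 = 11.48 h.

11.48 h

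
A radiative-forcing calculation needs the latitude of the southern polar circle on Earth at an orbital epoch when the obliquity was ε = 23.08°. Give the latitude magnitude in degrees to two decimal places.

66.92°

The polar circle is the lowest latitude that experiences at least one full rotation of continuous darkness at the northern-summer solstice; it lies at |φ| = 90° − ε = 90° − 23.08° = 66.92°.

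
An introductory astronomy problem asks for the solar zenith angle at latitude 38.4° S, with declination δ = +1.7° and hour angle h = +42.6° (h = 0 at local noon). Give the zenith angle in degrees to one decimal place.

cos θ_z = sin φ sin δ + cos φ cos δ cos h = -0.018427 + 0.576621 = 0.558194.
θ_z = arccos(0.558194) = 56.1°.

θ_z = 56.1°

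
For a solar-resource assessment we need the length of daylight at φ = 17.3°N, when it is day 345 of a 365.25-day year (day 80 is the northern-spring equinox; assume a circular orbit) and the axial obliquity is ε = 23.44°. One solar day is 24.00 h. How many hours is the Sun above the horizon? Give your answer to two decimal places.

Solar longitude: λ_s = 360° × (345 − 80)/365.25 = 261.191°.
sin δ = sin 23.44° × sin 261.191° = -0.39310, so δ = -23.147°.
cos H₀ = −tan φ · tan δ = −tan(+17.3°) × tan(-23.147°) = 0.1332, so H₀ = 1.4372 rad = 82.35°.
Daylight = 2H₀/(2π) × 24.00 h = (1.4372/π) × 24.00 = 10.98 h.

10.98 h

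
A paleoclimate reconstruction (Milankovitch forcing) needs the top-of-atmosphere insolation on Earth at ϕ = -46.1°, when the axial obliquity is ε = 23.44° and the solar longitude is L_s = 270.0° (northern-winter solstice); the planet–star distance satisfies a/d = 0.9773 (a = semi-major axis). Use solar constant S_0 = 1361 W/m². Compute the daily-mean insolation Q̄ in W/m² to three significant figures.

Solar declination: sin δ = sin ε · sin L_s = sin 23.44° × sin 270.0° = -0.39779, so δ = -23.440°.
cos h₀ = −tan(-46.1°) tan(-23.440°) = -0.4505, h₀ = 2.0382 rad.
Bracket: h₀ sin ϕ sin δ + cos ϕ cos δ sin h₀ = 2.0382×-0.72055×-0.39779 + 0.69340×0.91748×0.89275 = 0.584204 + 0.567950 = 1.152154.
Inverse-square distance factor (a/d)² = 0.9773² = 0.955115.
Q̄ = (S_0/π) × 0.955115 × [bracket] = (1361/π) × 0.955115 × 1.152154 = 476.7 W/m².

Q̄ ≈ 477 W/m²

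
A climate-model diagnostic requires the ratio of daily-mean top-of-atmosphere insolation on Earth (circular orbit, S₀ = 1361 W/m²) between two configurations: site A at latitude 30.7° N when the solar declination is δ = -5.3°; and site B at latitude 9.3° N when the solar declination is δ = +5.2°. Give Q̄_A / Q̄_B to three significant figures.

— Configuration A (φ=+30.7°):
cos H₀ = −tan(+30.7°) tan(-5.300°) = 0.0551, H₀ = 1.5157 rad.
Bracket: H₀ sin φ sin δ + cos φ cos δ sin H₀ = 1.5157×0.51054×-0.09237 + 0.85985×0.99572×0.99848 = -0.071478 + 0.854868 = 0.783390.
Q̄ = (S₀/π) × [bracket] = (1361/π) × 0.783390 = 339.38 W/m².
— Configuration B (φ=+9.3°):
cos H₀ = −tan(+9.3°) tan(+5.200°) = -0.0149, H₀ = 1.5857 rad.
Bracket: H₀ sin φ sin δ + cos φ cos δ sin H₀ = 1.5857×0.16160×0.09063 + 0.98686×0.99588×0.99989 = 0.023224 + 0.982686 = 1.005910.
Q̄ = (S₀/π) × [bracket] = (1361/π) × 1.005910 = 435.78 W/m².
Ratio Q̄_A / Q̄_B = 339.38 / 435.78 = 0.7788.

Q̄_A / Q̄_B ≈ 0.779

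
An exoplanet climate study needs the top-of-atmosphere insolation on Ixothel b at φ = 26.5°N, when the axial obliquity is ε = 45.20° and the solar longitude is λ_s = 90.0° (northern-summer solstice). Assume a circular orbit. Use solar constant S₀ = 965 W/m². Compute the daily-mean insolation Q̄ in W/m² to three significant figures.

Solar declination: sin δ = sin ε · sin λ_s = sin 45.20° × sin 90.0° = 0.70957, so δ = +45.200°.
cos H₀ = −tan(+26.5°) tan(+45.200°) = -0.5021, H₀ = 2.0968 rad.
Bracket: H₀ sin φ sin δ + cos φ cos δ sin H₀ = 2.0968×0.44620×0.70957 + 0.89493×0.70463×0.86482 = 0.663868 + 0.545351 = 1.209219.
Q̄ = (S₀/π) × [bracket] = (965/π) × 1.209219 = 371.4 W/m².

Q̄ ≈ 371 W/m²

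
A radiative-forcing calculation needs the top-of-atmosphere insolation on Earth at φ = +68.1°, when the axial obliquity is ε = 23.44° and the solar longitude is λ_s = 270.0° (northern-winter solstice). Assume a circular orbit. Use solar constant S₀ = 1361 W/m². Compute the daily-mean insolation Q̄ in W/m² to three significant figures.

Solar declination: sin δ = sin ε · sin λ_s = sin 23.44° × sin 270.0° = -0.39779, so δ = -23.440°.
cos H₀ = −tan(+68.1°) tan(-23.440°) = 1.0785 ≥ 1 ⇒ polar night, H₀ = 0 and Q̄ = 0.

Q̄ ≈ 0.00 W/m²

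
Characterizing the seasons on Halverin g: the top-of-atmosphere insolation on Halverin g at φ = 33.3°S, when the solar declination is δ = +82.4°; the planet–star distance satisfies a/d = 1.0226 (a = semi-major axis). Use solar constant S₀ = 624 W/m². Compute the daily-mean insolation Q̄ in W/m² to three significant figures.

cos H₀ = −tan(-33.3°) tan(+82.400°) = 4.9231 ≥ 1 ⇒ polar night, H₀ = 0 and Q̄ = 0.
Inverse-square distance factor (a/d)² = 1.0226² = 1.045711.

Q̄ ≈ 0.00 W/m²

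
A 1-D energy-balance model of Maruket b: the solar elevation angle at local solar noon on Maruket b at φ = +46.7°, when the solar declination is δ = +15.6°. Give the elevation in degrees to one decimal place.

58.9°

At local noon the hour angle is zero, so the zenith angle equals |φ − δ| = |+46.7° − (+15.600°)| = 31.100°.
Elevation = 90° − 31.100° = 58.9°.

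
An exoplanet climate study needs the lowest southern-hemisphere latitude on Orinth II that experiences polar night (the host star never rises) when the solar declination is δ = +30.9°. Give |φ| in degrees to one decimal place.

Polar night requires cos H₀ = −tan φ tan δ ≥ 1, i.e. tan φ tan δ ≤ −1.
The boundary is |tan φ| · |tan δ| = 1, so |φ| = 90° − |δ| = 90° − 30.9° = 59.1° in the southern hemisphere.

|φ| = 59.1°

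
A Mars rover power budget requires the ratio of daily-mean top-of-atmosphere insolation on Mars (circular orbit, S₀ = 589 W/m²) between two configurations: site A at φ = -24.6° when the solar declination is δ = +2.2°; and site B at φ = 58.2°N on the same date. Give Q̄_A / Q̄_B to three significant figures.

Q̄_A / Q̄_B ≈ 1.53

— Configuration A (φ=-24.6°):
cos H₀ = −tan(-24.6°) tan(+2.200°) = 0.0176, H₀ = 1.5532 rad.
Bracket: H₀ sin φ sin δ + cos φ cos δ sin H₀ = 1.5532×-0.41628×0.03839 + 0.90924×0.99926×0.99985 = -0.024822 + 0.908431 = 0.883609.
Q̄ = (S₀/π) × [bracket] = (589/π) × 0.883609 = 165.66 W/m².
— Configuration B (φ=+58.2°):
cos H₀ = −tan(+58.2°) tan(+2.200°) = -0.0620, H₀ = 1.6328 rad.
Bracket: H₀ sin φ sin δ + cos φ cos δ sin H₀ = 1.6328×0.84989×0.03839 + 0.52696×0.99926×0.99808 = 0.053274 + 0.525559 = 0.578833.
Q̄ = (S₀/π) × [bracket] = (589/π) × 0.578833 = 108.52 W/m².
Ratio Q̄_A / Q̄_B = 165.66 / 108.52 = 1.527.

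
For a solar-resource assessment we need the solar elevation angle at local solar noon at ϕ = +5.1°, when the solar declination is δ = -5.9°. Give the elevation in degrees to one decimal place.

79.0°

At local noon the hour angle is zero, so the zenith angle equals |ϕ − δ| = |+5.1° − (-5.900°)| = 11.000°.
Elevation = 90° − 11.000° = 79.0°.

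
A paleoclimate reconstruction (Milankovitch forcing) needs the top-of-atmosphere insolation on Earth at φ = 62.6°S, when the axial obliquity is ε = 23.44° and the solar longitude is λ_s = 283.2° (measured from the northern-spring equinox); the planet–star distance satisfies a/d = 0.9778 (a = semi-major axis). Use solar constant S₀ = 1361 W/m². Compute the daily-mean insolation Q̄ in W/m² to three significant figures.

Solar declination: sin δ = sin ε · sin λ_s = sin 23.44° × sin 283.2° = -0.38728, so δ = -22.785°.
cos H₀ = −tan(-62.6°) tan(-22.785°) = -0.8104, H₀ = 2.5156 rad.
Bracket: H₀ sin φ sin δ + cos φ cos δ sin H₀ = 2.5156×-0.88782×-0.38728 + 0.46020×0.92196×0.58591 = 0.864951 + 0.248593 = 1.113544.
Inverse-square distance factor (a/d)² = 0.9778² = 0.956093.
Q̄ = (S₀/π) × 0.956093 × [bracket] = (1361/π) × 0.956093 × 1.113544 = 461.2 W/m².

Q̄ ≈ 461 W/m²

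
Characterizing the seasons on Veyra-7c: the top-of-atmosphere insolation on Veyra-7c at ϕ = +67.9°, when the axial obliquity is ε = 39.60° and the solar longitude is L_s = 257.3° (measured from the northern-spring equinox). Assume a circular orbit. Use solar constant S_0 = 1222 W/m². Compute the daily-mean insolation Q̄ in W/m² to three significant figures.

Solar declination: sin δ = sin ε · sin L_s = sin 39.60° × sin 257.3° = -0.62183, so δ = -38.450°.
cos h₀ = −tan(+67.9°) tan(-38.450°) = 1.9554 ≥ 1 ⇒ polar night, h₀ = 0 and Q̄ = 0.

Q̄ ≈ 0.00 W/m²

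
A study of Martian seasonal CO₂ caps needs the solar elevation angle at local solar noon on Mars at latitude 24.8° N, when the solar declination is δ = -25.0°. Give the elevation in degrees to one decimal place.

At local noon the hour angle is zero, so the zenith angle equals |φ − δ| = |+24.8° − (-25.000°)| = 49.800°.
Elevation = 90° − 49.800° = 40.2°.

40.2°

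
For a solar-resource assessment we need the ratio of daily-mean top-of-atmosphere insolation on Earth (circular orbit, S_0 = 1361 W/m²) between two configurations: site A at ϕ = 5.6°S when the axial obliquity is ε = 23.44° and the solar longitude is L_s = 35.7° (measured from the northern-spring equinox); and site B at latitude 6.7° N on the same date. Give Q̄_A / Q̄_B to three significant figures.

Q̄_A / Q̄_B ≈ 0.924

— Configuration A (ϕ=-5.6°):
Solar declination: sin δ = sin ε · sin L_s = sin 23.44° × sin 35.7° = 0.23213, so δ = +13.422°.
cos h₀ = −tan(-5.6°) tan(+13.422°) = 0.0234, h₀ = 1.5474 rad.
Bracket: h₀ sin ϕ sin δ + cos ϕ cos δ sin h₀ = 1.5474×-0.09758×0.23213 + 0.99523×0.97269×0.99973 = -0.035051 + 0.967789 = 0.932738.
Q̄ = (S_0/π) × [bracket] = (1361/π) × 0.932738 = 404.08 W/m².
— Configuration B (ϕ=+6.7°):
cos h₀ = −tan(+6.7°) tan(+13.422°) = -0.0280, h₀ = 1.5988 rad.
Bracket: h₀ sin ϕ sin δ + cos ϕ cos δ sin h₀ = 1.5988×0.11667×0.23213 + 0.99317×0.97269×0.99961 = 0.043300 + 0.965670 = 1.008970.
Q̄ = (S_0/π) × [bracket] = (1361/π) × 1.008970 = 437.11 W/m².
Ratio Q̄_A / Q̄_B = 404.08 / 437.11 = 0.9244.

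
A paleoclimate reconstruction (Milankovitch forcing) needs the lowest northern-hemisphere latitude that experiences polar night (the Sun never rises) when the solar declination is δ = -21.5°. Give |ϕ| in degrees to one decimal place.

Polar night requires cos h₀ = −tan ϕ tan δ ≥ 1, i.e. tan ϕ tan δ ≤ −1.
The boundary is |tan ϕ| · |tan δ| = 1, so |ϕ| = 90° − |δ| = 90° − 21.5° = 68.5° in the northern hemisphere.

|ϕ| = 68.5°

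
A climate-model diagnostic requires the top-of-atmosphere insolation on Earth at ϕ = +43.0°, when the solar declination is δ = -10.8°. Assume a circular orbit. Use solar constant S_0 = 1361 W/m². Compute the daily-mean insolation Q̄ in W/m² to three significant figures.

cos h₀ = −tan(+43.0°) tan(-10.800°) = 0.1779, h₀ = 1.3920 rad.
Bracket: h₀ sin ϕ sin δ + cos ϕ cos δ sin h₀ = 1.3920×0.68200×-0.18738 + 0.73135×0.98229×0.98405 = -0.177888 + 0.706939 = 0.529051.
Q̄ = (S_0/π) × [bracket] = (1361/π) × 0.529051 = 229.2 W/m².

Q̄ ≈ 229 W/m²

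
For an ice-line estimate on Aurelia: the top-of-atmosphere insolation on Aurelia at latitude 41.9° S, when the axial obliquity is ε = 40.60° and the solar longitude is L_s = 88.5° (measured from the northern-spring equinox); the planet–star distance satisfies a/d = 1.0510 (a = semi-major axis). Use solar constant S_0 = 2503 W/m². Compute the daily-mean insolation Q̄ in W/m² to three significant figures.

Q̄ ≈ 52.8 W/m²

Solar declination: sin δ = sin ε · sin L_s = sin 40.60° × sin 88.5° = 0.65055, so δ = +40.583°.
cos h₀ = −tan(-41.9°) tan(+40.583°) = 0.7686, h₀ = 0.6942 rad.
Bracket: h₀ sin ϕ sin δ + cos ϕ cos δ sin h₀ = 0.6942×-0.66783×0.65055 + 0.74431×0.75946×0.63976 = -0.301600 + 0.361639 = 0.060039.
Inverse-square distance factor (a/d)² = 1.0510² = 1.104601.
Q̄ = (S_0/π) × 1.104601 × [bracket] = (2503/π) × 1.104601 × 0.060039 = 52.84 W/m².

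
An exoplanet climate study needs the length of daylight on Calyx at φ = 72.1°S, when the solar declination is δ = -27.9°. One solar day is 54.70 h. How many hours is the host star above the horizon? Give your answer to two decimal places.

54.70 h

Sunrise equation: cos H₀ = −tan φ · tan δ = -1.6393 ≤ −1, so the host star never sets (polar day) and H₀ = π.
Daylight = 2H₀/(2π) × 54.70 h = (3.1416/π) × 54.70 = 54.70 h.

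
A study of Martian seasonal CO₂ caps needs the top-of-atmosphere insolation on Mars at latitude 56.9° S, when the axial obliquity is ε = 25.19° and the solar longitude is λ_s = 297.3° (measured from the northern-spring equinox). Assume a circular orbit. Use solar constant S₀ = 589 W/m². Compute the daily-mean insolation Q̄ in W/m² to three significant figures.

Solar declination: sin δ = sin ε · sin λ_s = sin 25.19° × sin 297.3° = -0.37821, so δ = -22.223°.
cos H₀ = −tan(-56.9°) tan(-22.223°) = -0.6267, H₀ = 2.2482 rad.
Bracket: H₀ sin φ sin δ + cos φ cos δ sin H₀ = 2.2482×-0.83772×-0.37821 + 0.54610×0.92572×0.77923 = 0.712306 + 0.393929 = 1.106235.
Q̄ = (S₀/π) × [bracket] = (589/π) × 1.106235 = 207.4 W/m².

Q̄ ≈ 207 W/m²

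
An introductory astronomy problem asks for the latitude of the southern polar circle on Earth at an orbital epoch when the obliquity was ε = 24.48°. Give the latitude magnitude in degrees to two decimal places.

65.52°

The polar circle is the lowest latitude that experiences at least one full rotation of continuous darkness at the northern-summer solstice; it lies at |ϕ| = 90° − ε = 90° − 24.48° = 65.52°.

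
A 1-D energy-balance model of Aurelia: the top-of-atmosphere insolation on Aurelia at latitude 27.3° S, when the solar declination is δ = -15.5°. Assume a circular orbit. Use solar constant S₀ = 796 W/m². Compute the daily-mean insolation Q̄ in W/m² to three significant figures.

cos H₀ = −tan(-27.3°) tan(-15.500°) = -0.1431, H₀ = 1.7144 rad.
Bracket: H₀ sin φ sin δ + cos φ cos δ sin H₀ = 1.7144×-0.45865×-0.26724 + 0.88862×0.96363×0.98970 = 0.210133 + 0.847481 = 1.057614.
Q̄ = (S₀/π) × [bracket] = (796/π) × 1.057614 = 268.0 W/m².

Q̄ ≈ 268 W/m²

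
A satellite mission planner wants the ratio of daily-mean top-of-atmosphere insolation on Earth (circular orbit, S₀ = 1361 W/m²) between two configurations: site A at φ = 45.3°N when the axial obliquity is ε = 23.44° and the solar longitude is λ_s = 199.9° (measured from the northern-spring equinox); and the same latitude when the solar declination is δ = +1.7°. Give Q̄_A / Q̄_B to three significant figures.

Q̄_A / Q̄_B ≈ 0.750

— Configuration A (φ=+45.3°):
Solar declination: sin δ = sin ε · sin λ_s = sin 23.44° × sin 199.9° = -0.13540, so δ = -7.782°.
cos H₀ = −tan(+45.3°) tan(-7.782°) = 0.1381, H₀ = 1.4323 rad.
Bracket: H₀ sin φ sin δ + cos φ cos δ sin H₀ = 1.4323×0.71080×-0.13540 + 0.70339×0.99079×0.99042 = -0.137848 + 0.690235 = 0.552387.
Q̄ = (S₀/π) × [bracket] = (1361/π) × 0.552387 = 239.30 W/m².
— Configuration B (φ=+45.3°):
cos H₀ = −tan(+45.3°) tan(+1.700°) = -0.0300, H₀ = 1.6008 rad.
Bracket: H₀ sin φ sin δ + cos φ cos δ sin H₀ = 1.6008×0.71080×0.02967 + 0.70339×0.99956×0.99955 = 0.033760 + 0.702764 = 0.736524.
Q̄ = (S₀/π) × [bracket] = (1361/π) × 0.736524 = 319.08 W/m².
Ratio Q̄_A / Q̄_B = 239.30 / 319.08 = 0.7500.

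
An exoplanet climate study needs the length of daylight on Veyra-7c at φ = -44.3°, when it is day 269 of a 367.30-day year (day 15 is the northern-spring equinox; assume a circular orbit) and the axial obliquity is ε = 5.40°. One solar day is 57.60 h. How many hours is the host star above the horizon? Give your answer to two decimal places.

Solar longitude: λ_s = 360° × (269 − 15)/367.30 = 248.952°.
sin δ = sin 5.40° × sin 248.952° = -0.08783, so δ = -5.039°.
cos H₀ = −tan φ · tan δ = −tan(-44.3°) × tan(-5.039°) = -0.0860, so H₀ = 1.6569 rad = 94.94°.
Daylight = 2H₀/(2π) × 57.60 h = (1.6569/π) × 57.60 = 30.38 h.

30.38 h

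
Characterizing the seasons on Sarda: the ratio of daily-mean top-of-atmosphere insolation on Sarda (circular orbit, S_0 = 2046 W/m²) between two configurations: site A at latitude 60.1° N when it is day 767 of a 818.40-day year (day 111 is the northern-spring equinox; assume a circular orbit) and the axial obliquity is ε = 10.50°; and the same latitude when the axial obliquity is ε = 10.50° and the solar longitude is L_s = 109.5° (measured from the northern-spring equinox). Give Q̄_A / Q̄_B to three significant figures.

Q̄_A / Q̄_B ≈ 0.373

— Configuration A (ϕ=+60.1°):
Solar longitude: L_s = 360° × (767 − 111)/818.40 = 288.563°.
sin δ = sin 10.50° × sin 288.563° = -0.17275, so δ = -9.948°.
cos h₀ = −tan(+60.1°) tan(-9.948°) = 0.3050, h₀ = 1.2608 rad.
Bracket: h₀ sin ϕ sin δ + cos ϕ cos δ sin h₀ = 1.2608×0.86690×-0.17275 + 0.49849×0.98496×0.95235 = -0.188814 + 0.467597 = 0.278783.
Q̄ = (S_0/π) × [bracket] = (2046/π) × 0.278783 = 181.56 W/m².
— Configuration B (ϕ=+60.1°):
Solar declination: sin δ = sin ε · sin L_s = sin 10.50° × sin 109.5° = 0.17178, so δ = +9.891°.
cos h₀ = −tan(+60.1°) tan(+9.891°) = -0.3032, h₀ = 1.8789 rad.
Bracket: h₀ sin ϕ sin δ + cos ϕ cos δ sin h₀ = 1.8789×0.86690×0.17178 + 0.49849×0.98513×0.95291 = 0.279798 + 0.467953 = 0.747751.
Q̄ = (S_0/π) × [bracket] = (2046/π) × 0.747751 = 486.98 W/m².
Ratio Q̄_A / Q̄_B = 181.56 / 486.98 = 0.3728.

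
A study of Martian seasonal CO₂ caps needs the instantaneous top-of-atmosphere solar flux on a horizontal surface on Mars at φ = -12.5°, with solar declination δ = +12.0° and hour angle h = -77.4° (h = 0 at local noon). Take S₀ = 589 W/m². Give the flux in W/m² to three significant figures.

96.2 W/m²

cos θ_z = sin φ sin δ + cos φ cos δ cos h = -0.045000 + 0.208318 = 0.163318.
Flux = S₀ · cos θ_z = 589 × 0.163318 = 96.19 W/m².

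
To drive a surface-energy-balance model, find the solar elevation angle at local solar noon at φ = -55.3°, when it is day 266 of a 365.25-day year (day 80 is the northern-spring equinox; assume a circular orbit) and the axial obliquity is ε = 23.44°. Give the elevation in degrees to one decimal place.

36.0°

Solar longitude: λ_s = 360° × (266 − 80)/365.25 = 183.326°.
sin δ = sin 23.44° × sin 183.326° = -0.02308, so δ = -1.323°.
At local noon the hour angle is zero, so the zenith angle equals |φ − δ| = |-55.3° − (-1.323°)| = 53.977°.
Elevation = 90° − 53.977° = 36.0°.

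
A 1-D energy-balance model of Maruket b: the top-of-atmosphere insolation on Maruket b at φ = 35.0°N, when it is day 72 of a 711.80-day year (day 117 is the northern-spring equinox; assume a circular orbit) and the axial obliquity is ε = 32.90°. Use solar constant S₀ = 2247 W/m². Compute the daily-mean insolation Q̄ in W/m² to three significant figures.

Q̄ ≈ 444 W/m²

Solar longitude: λ_s = 360° × (72 − 117)/711.80 = -22.759°, i.e. -22.759° + 360° = 337.241°.
sin δ = sin 32.90° × sin 337.241° = -0.21013, so δ = -12.130°.
cos H₀ = −tan(+35.0°) tan(-12.130°) = 0.1505, H₀ = 1.4197 rad.
Bracket: H₀ sin φ sin δ + cos φ cos δ sin H₀ = 1.4197×0.57358×-0.21013 + 0.81915×0.97767×0.98861 = -0.171111 + 0.791737 = 0.620626.
Q̄ = (S₀/π) × [bracket] = (2247/π) × 0.620626 = 443.9 W/m².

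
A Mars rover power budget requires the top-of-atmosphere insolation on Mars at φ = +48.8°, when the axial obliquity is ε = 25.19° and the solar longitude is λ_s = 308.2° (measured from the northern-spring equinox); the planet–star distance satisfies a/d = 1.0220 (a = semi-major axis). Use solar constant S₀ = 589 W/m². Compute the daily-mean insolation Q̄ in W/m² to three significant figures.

Solar declination: sin δ = sin ε · sin λ_s = sin 25.19° × sin 308.2° = -0.33448, so δ = -19.541°.
cos H₀ = −tan(+48.8°) tan(-19.541°) = 0.4054, H₀ = 1.1534 rad.
Bracket: H₀ sin φ sin δ + cos φ cos δ sin H₀ = 1.1534×0.75241×-0.33448 + 0.65869×0.94240×0.91413 = -0.290272 + 0.567446 = 0.277174.
Inverse-square distance factor (a/d)² = 1.0220² = 1.044484.
Q̄ = (S₀/π) × 1.044484 × [bracket] = (589/π) × 1.044484 × 0.277174 = 54.28 W/m².

Q̄ ≈ 54.3 W/m²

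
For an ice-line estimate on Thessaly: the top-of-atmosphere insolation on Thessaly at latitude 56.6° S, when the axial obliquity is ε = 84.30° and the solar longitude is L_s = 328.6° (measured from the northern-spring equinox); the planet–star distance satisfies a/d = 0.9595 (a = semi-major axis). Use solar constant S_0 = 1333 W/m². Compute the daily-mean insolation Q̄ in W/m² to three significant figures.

Solar declination: sin δ = sin ε · sin L_s = sin 84.30° × sin 328.6° = -0.51843, so δ = -31.227°.
cos h₀ = −tan(-56.6°) tan(-31.227°) = -0.9195, h₀ = 2.7375 rad.
Bracket: h₀ sin ϕ sin δ + cos ϕ cos δ sin h₀ = 2.7375×-0.83485×-0.51843 + 0.55048×0.85512×0.39319 = 1.184821 + 0.185085 = 1.369906.
Inverse-square distance factor (a/d)² = 0.9595² = 0.920640.
Q̄ = (S_0/π) × 0.920640 × [bracket] = (1333/π) × 0.920640 × 1.369906 = 535.1 W/m².

Q̄ ≈ 535 W/m²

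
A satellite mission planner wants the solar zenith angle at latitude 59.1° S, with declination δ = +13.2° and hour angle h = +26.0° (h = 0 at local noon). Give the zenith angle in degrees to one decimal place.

θ_z = 75.3°

cos θ_z = sin ϕ sin δ + cos ϕ cos δ cos h = -0.195940 + 0.449373 = 0.253433.
θ_z = arccos(0.253433) = 75.3°.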